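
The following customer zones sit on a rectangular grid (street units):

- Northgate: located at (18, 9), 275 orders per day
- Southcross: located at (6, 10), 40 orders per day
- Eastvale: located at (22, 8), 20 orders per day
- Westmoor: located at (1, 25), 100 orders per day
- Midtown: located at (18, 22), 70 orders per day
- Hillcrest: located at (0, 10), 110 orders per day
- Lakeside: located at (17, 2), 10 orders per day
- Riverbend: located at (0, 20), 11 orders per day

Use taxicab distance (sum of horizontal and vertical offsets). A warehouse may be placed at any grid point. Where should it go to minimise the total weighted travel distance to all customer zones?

(18, 10)

Manhattan distance separates: Σwᵢ(|x−xᵢ|+|y−yᵢ|) = Σwᵢ|x−xᵢ| + Σwᵢ|y−yᵢ|, so x and y are optimised independently as 1-D weighted medians.
Total weight W = 636; half = 318.
x-coordinate, sorted with cumulative weight:
  x=0 (Hillcrest, w=110) cum 110
  x=0 (Riverbend, w=11) cum 121
  x=1 (Westmoor, w=100) cum 221
  x=6 (Southcross, w=40) cum 261
  x=17 (Lakeside, w=10) cum 271
  x=18 (Northgate, w=275) cum 546  ← median
  x=18 (Midtown, w=70) cum 616
  x=22 (Eastvale, w=20) cum 636
⇒ x* = 18
y-coordinate, sorted with cumulative weight:
  y=2 (Lakeside, w=10) cum 10
  y=8 (Eastvale, w=20) cum 30
  y=9 (Northgate, w=275) cum 305
  y=10 (Southcross, w=40) cum 345  ← median
  y=10 (Hillcrest, w=110) cum 455
  y=20 (Riverbend, w=11) cum 466
  y=22 (Midtown, w=70) cum 536
  y=25 (Westmoor, w=100) cum 636
⇒ y* = 10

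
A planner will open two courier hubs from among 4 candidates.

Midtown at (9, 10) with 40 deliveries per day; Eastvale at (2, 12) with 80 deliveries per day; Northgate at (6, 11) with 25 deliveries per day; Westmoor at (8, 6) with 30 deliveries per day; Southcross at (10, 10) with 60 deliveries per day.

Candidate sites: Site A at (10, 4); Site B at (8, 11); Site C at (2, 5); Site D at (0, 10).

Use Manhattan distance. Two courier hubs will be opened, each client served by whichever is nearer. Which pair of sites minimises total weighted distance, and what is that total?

{Site B, Site D}, total 780

Evaluate every pair (each demand assigned to the nearer of the two):
  {Site B, Site D}: total = 780
  {Site A, Site B}: total = 990
  {Site B, Site C}: total = 1020
  {Site A, Site D}: total = 1255
  {Site A, Site C}: total = 1570
  {Site C, Site D}: total = 1665
Best pair: {Site B, Site D} with total 780.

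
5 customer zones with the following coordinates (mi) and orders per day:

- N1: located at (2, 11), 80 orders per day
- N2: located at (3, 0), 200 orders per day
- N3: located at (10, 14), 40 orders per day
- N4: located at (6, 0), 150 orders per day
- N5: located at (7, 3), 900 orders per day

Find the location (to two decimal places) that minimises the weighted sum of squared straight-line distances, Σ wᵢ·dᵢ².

(6.10, 3.02)

The minimiser of Σwᵢ‖p−pᵢ‖² is the weighted centroid p* = (Σwᵢpᵢ)/(Σwᵢ).
Σwᵢ = 1370.
Σwᵢxᵢ = 80·2 + 200·3 + 40·10 + 150·6 + 900·7 = 8360.
Σwᵢyᵢ = 80·11 + 200·0 + 40·14 + 150·0 + 900·3 = 4140.
x* = 8360/1370 = 6.10, y* = 4140/1370 = 3.02.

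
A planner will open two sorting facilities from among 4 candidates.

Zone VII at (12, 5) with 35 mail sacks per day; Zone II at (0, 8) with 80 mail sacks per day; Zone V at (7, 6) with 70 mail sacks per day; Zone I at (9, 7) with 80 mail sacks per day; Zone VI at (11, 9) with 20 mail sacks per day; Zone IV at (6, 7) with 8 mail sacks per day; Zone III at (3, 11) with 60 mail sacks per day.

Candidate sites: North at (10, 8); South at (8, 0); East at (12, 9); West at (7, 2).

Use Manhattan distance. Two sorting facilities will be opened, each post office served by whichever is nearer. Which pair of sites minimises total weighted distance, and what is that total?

Evaluate every pair (each demand assigned to the nearer of the two):
  {North, West}: total = 2095
  {North, East}: total = 2110
  {North, South}: total = 2165
  {East, West}: total = 2588
  {South, East}: total = 2814
  {South, West}: total = 3208
Best pair: {North, West} with total 2095.

{North, West}, total 2095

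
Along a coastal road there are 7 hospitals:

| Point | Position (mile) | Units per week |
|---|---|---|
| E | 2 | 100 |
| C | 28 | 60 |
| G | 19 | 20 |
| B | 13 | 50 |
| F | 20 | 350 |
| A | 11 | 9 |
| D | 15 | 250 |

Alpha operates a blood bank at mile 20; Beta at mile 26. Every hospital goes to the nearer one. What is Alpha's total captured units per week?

779

The indifferent point is the midpoint (20+26)/2 = 23; hospitals left of it (closer to Alpha at 20) go to Alpha, those right go to Beta.
  E at 2 (w=100) → Alpha
  A at 11 (w=9) → Alpha
  B at 13 (w=50) → Alpha
  D at 15 (w=250) → Alpha
  G at 19 (w=20) → Alpha
  F at 20 (w=350) → Alpha
  C at 28 (w=60) → Beta
Alpha captures 779; Beta captures 60.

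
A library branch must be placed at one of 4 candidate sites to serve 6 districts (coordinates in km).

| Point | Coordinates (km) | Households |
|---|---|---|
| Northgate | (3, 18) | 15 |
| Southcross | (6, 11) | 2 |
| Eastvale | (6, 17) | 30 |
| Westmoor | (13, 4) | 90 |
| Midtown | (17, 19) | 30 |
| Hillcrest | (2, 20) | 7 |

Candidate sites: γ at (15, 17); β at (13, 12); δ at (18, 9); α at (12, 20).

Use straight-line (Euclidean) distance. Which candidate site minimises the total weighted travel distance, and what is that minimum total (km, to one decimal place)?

β, total 1504.2 km

Total weighted distance at each candidate:
  γ (15, 17): total = 1834.3
  β (13, 12): total = 1504.2
  δ (18, 9): total = 1793.2
  α (12, 20): total = 2027.0
Minimum is at β with total 1504.2 km.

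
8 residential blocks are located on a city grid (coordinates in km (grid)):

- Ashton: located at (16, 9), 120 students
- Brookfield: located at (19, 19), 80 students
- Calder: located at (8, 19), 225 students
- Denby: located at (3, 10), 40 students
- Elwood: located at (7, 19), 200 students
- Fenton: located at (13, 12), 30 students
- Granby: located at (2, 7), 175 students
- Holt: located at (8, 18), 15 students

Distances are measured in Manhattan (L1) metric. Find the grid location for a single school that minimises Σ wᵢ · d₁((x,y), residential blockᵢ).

(8, 19)

Manhattan distance separates: Σwᵢ(|x−xᵢ|+|y−yᵢ|) = Σwᵢ|x−xᵢ| + Σwᵢ|y−yᵢ|, so x and y are optimised independently as 1-D weighted medians.
Total weight W = 885; half = 442.5.
x-coordinate, sorted with cumulative weight:
  x=2 (Granby, w=175) cum 175
  x=3 (Denby, w=40) cum 215
  x=7 (Elwood, w=200) cum 415
  x=8 (Calder, w=225) cum 640  ← median
  x=8 (Holt, w=15) cum 655
  x=13 (Fenton, w=30) cum 685
  x=16 (Ashton, w=120) cum 805
  x=19 (Brookfield, w=80) cum 885
⇒ x* = 8
y-coordinate, sorted with cumulative weight:
  y=7 (Granby, w=175) cum 175
  y=9 (Ashton, w=120) cum 295
  y=10 (Denby, w=40) cum 335
  y=12 (Fenton, w=30) cum 365
  y=18 (Holt, w=15) cum 380
  y=19 (Brookfield, w=80) cum 460  ← median
  y=19 (Calder, w=225) cum 685
  y=19 (Elwood, w=200) cum 885
⇒ y* = 19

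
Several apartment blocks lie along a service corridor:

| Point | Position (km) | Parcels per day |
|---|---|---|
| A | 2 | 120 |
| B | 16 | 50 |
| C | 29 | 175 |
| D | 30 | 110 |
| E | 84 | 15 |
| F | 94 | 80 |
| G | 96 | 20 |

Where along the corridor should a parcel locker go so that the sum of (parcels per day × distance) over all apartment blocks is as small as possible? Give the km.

x = 29

For a sum of weighted absolute distances on a line, the optimum is the weighted median (not the mean). Total weight W = 570; half-weight = 285.
Sort by position and accumulate weight:
  km 2 (A, w=120) → cum 120
  km 16 (B, w=50) → cum 170
  km 29 (C, w=175) → cum 345  ≥ 285 → median here
  km 30 (D, w=110) → cum 455
  km 84 (E, w=15) → cum 470
  km 94 (F, w=80) → cum 550
  km 96 (G, w=20) → cum 570
Optimal location: km 29.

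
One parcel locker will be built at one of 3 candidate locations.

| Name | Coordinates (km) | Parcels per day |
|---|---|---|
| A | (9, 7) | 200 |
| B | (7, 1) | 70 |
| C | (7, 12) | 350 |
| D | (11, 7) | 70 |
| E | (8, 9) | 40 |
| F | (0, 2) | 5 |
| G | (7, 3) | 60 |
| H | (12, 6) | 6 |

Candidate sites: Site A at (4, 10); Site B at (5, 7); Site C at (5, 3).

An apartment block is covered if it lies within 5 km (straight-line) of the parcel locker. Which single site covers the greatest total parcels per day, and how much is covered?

Site A, covering 390

Coverage radius r = 5 km; a point is covered iff (Δx)²+(Δy)² ≤ 5² = 25.
  Site A (4, 10): covers {C, E} → 390
  Site B (5, 7): covers {A, E, G} → 300
  Site C (5, 3): covers {B, G} → 130
Maximum coverage at Site A: 390 parcels per day.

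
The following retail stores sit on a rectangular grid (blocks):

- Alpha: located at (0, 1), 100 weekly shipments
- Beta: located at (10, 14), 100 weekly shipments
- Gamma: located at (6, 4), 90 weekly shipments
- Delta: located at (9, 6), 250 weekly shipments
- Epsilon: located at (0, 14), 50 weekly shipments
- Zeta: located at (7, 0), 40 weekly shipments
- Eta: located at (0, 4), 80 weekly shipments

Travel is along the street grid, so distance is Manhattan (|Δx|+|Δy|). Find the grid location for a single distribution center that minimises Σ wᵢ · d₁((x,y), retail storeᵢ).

(7, 6)

Manhattan distance separates: Σwᵢ(|x−xᵢ|+|y−yᵢ|) = Σwᵢ|x−xᵢ| + Σwᵢ|y−yᵢ|, so x and y are optimised independently as 1-D weighted medians.
Total weight W = 710; half = 355.
x-coordinate, sorted with cumulative weight:
  x=0 (Alpha, w=100) cum 100
  x=0 (Epsilon, w=50) cum 150
  x=0 (Eta, w=80) cum 230
  x=6 (Gamma, w=90) cum 320
  x=7 (Zeta, w=40) cum 360  ← median
  x=9 (Delta, w=250) cum 610
  x=10 (Beta, w=100) cum 710
⇒ x* = 7
y-coordinate, sorted with cumulative weight:
  y=0 (Zeta, w=40) cum 40
  y=1 (Alpha, w=100) cum 140
  y=4 (Gamma, w=90) cum 230
  y=4 (Eta, w=80) cum 310
  y=6 (Delta, w=250) cum 560  ← median
  y=14 (Beta, w=100) cum 660
  y=14 (Epsilon, w=50) cum 710
⇒ y* = 6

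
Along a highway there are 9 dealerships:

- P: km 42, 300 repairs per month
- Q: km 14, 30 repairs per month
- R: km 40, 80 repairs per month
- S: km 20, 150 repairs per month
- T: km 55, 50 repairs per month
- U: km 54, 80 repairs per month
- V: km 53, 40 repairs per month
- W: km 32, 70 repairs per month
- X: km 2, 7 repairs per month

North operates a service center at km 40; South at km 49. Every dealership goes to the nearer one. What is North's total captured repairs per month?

The indifferent point is the midpoint (40+49)/2 = 44.5; dealerships left of it (closer to North at 40) go to North, those right go to South.
  X at 2 (w=7) → North
  Q at 14 (w=30) → North
  S at 20 (w=150) → North
  W at 32 (w=70) → North
  R at 40 (w=80) → North
  P at 42 (w=300) → North
  V at 53 (w=40) → South
  U at 54 (w=80) → South
  T at 55 (w=50) → South
North captures 637; South captures 170.

637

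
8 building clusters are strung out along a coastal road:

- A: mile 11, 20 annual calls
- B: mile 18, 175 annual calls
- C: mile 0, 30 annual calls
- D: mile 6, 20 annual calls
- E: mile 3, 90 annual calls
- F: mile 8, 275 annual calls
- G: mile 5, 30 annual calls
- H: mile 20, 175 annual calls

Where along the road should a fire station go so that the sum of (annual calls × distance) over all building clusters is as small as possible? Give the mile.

For a sum of weighted absolute distances on a line, the optimum is the weighted median (not the mean). Total weight W = 815; half-weight = 407.5.
Sort by position and accumulate weight:
  mile 0 (C, w=30) → cum 30
  mile 3 (E, w=90) → cum 120
  mile 5 (G, w=30) → cum 150
  mile 6 (D, w=20) → cum 170
  mile 8 (F, w=275) → cum 445  ≥ 407.5 → median here
  mile 11 (A, w=20) → cum 465
  mile 18 (B, w=175) → cum 640
  mile 20 (H, w=175) → cum 815
Optimal location: mile 8.

x = 8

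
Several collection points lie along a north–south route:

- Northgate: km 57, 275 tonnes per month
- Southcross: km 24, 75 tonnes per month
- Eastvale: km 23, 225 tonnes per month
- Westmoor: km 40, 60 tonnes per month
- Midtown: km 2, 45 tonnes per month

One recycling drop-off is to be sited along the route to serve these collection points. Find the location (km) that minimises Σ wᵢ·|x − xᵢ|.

For a sum of weighted absolute distances on a line, the optimum is the weighted median (not the mean). Total weight W = 680; half-weight = 340.
Sort by position and accumulate weight:
  km 2 (Midtown, w=45) → cum 45
  km 23 (Eastvale, w=225) → cum 270
  km 24 (Southcross, w=75) → cum 345  ≥ 340 → median here
  km 40 (Westmoor, w=60) → cum 405
  km 57 (Northgate, w=275) → cum 680
Optimal location: km 24.

x = 24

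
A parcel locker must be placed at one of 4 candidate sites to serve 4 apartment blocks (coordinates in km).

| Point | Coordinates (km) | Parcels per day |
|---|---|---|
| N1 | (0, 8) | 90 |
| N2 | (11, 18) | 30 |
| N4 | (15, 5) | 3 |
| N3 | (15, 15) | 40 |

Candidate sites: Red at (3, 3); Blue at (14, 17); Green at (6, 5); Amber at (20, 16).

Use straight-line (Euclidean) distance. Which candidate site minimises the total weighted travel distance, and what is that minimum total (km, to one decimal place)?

Green, total 1586.7 km

Total weighted distance at each candidate:
  Red (3, 3): total = 1750.1
  Blue (14, 17): total = 1718.3
  Green (6, 5): total = 1586.7
  Amber (20, 16): total = 2455.5
Minimum is at Green with total 1586.7 km.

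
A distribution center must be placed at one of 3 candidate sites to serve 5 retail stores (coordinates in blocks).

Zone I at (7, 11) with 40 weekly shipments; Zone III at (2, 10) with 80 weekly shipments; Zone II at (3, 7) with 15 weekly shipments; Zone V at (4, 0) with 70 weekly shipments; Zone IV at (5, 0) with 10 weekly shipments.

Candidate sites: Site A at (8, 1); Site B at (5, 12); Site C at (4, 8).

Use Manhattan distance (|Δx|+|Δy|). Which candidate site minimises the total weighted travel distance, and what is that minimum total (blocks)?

Site C, total 1240 blocks

Total weighted distance at each candidate:
  Site A (8, 1): total = 2195
  Site B (5, 12): total = 1655
  Site C (4, 8): total = 1240
Minimum is at Site C with total 1240 blocks.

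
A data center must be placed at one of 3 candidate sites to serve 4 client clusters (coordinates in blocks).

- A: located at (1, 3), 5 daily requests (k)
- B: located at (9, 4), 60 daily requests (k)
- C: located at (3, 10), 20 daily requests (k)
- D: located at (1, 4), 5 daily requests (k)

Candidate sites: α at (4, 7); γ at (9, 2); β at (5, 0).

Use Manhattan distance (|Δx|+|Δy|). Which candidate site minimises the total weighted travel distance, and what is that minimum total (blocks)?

Total weighted distance at each candidate:
  α (4, 7): total = 625
  γ (9, 2): total = 495
  β (5, 0): total = 795
Minimum is at γ with total 495 blocks.

γ, total 495 blocks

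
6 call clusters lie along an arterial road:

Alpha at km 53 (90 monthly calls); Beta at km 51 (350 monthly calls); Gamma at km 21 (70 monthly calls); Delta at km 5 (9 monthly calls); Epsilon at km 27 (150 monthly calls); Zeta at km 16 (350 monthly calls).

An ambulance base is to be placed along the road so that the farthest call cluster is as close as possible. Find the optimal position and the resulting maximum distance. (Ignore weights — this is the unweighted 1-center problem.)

The 1-center on a line is the midpoint of the two extreme points: leftmost at 5, rightmost at 53.
Optimal location = (5 + 53)/2 = 29; maximum distance = (53 − 5)/2 = 24.

location 29, max distance 24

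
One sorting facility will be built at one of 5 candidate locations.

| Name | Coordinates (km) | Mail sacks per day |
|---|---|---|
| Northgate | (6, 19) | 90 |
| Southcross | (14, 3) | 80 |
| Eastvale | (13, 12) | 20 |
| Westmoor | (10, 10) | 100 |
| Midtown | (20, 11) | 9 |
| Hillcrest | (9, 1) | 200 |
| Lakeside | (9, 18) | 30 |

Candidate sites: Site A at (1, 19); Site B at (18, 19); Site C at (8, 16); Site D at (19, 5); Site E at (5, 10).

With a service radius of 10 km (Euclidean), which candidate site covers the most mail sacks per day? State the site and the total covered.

Coverage radius r = 10 km; a point is covered iff (Δx)²+(Δy)² ≤ 10² = 100.
  Site A (1, 19): covers {Northgate, Lakeside} → 120
  Site B (18, 19): covers {Eastvale, Midtown, Lakeside} → 59
  Site C (8, 16): covers {Northgate, Eastvale, Westmoor, Lakeside} → 240
  Site D (19, 5): covers {Southcross, Eastvale, Midtown} → 109
  Site E (5, 10): covers {Northgate, Eastvale, Westmoor, Hillcrest, Lakeside} → 440
Maximum coverage at Site E: 440 mail sacks per day.

Site E, covering 440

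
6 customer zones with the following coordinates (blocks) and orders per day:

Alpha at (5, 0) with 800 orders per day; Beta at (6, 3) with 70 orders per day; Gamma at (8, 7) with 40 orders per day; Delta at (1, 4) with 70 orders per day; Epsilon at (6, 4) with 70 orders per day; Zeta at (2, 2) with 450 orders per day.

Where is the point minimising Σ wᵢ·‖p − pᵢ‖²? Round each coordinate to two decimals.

(4.09, 1.30)

The minimiser of Σwᵢ‖p−pᵢ‖² is the weighted centroid p* = (Σwᵢpᵢ)/(Σwᵢ).
Σwᵢ = 1500.
Σwᵢxᵢ = 800·5 + 70·6 + 40·8 + 70·1 + 70·6 + 450·2 = 6130.
Σwᵢyᵢ = 800·0 + 70·3 + 40·7 + 70·4 + 70·4 + 450·2 = 1950.
x* = 6130/1500 = 4.09, y* = 1950/1500 = 1.30.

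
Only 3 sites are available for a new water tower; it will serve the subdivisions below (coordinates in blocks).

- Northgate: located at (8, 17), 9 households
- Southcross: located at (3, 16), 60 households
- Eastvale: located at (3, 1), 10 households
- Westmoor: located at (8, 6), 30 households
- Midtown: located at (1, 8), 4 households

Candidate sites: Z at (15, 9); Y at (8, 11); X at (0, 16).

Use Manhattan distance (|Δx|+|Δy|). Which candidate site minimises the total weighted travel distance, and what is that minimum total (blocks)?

Y, total 994 blocks

Total weighted distance at each candidate:
  Z (15, 9): total = 1835
  Y (8, 11): total = 994
  X (0, 16): total = 1017
Minimum is at Y with total 994 blocks.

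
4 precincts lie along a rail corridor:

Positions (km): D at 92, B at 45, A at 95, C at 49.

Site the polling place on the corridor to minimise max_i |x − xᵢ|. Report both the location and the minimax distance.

The 1-center on a line is the midpoint of the two extreme points: leftmost at 45, rightmost at 95.
Optimal location = (45 + 95)/2 = 70; maximum distance = (95 − 45)/2 = 25.

location 70, max distance 25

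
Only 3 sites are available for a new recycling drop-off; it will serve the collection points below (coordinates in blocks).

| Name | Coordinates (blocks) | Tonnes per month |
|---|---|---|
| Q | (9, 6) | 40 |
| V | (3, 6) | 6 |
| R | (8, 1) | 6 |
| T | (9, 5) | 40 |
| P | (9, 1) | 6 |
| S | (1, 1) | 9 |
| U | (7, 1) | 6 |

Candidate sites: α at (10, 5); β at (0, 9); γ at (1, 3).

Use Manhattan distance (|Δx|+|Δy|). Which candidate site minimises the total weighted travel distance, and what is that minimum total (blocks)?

Total weighted distance at each candidate:
  α (10, 5): total = 393
  β (0, 9): total = 1405
  γ (1, 3): total = 1050
Minimum is at α with total 393 blocks.

α, total 393 blocks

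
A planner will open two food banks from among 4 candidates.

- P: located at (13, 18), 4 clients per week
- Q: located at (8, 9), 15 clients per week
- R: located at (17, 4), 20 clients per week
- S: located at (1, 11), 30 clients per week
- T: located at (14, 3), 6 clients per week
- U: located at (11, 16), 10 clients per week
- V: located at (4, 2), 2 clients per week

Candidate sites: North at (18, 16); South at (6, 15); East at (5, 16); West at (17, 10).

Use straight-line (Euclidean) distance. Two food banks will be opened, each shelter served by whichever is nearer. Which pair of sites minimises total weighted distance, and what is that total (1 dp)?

Evaluate every pair (each demand assigned to the nearer of the two):
  {South, West}: total = 560.4
  {East, West}: total = 593.1
  {North, South}: total = 708.2
  {North, East}: total = 738.4
  {South, East}: total = 792.4
  {North, West}: total = 904.5
Best pair: {South, West} with total 560.4.

{South, West}, total 560.4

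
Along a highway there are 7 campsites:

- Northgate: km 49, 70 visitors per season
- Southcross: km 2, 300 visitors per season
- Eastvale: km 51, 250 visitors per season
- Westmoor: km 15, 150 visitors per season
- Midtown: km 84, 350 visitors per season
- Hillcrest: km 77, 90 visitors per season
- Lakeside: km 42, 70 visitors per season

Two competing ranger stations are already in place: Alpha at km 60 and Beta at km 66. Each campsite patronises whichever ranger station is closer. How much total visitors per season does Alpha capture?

840

The indifferent point is the midpoint (60+66)/2 = 63; campsites left of it (closer to Alpha at 60) go to Alpha, those right go to Beta.
  Southcross at 2 (w=300) → Alpha
  Westmoor at 15 (w=150) → Alpha
  Lakeside at 42 (w=70) → Alpha
  Northgate at 49 (w=70) → Alpha
  Eastvale at 51 (w=250) → Alpha
  Hillcrest at 77 (w=90) → Beta
  Midtown at 84 (w=350) → Beta
Alpha captures 840; Beta captures 440.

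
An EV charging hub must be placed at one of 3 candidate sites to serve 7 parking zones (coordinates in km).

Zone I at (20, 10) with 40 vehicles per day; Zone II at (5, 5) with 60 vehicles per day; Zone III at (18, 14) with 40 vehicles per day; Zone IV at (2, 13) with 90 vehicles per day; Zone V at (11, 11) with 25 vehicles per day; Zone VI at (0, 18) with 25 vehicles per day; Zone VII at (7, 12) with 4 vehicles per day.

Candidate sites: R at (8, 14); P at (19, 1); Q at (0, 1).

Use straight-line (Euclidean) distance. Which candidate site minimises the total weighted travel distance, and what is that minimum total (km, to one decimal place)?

R, total 2361.2 km

Total weighted distance at each candidate:
  R (8, 14): total = 2361.2
  P (19, 1): total = 4652.8
  Q (0, 1): total = 4093.3
Minimum is at R with total 2361.2 km.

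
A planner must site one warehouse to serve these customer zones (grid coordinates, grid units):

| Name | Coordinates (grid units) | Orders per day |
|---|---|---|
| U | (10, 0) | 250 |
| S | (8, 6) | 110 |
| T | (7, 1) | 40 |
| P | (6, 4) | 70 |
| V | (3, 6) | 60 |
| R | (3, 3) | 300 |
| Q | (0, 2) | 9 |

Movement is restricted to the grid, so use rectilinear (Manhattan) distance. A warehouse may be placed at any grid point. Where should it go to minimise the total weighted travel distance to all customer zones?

Manhattan distance separates: Σwᵢ(|x−xᵢ|+|y−yᵢ|) = Σwᵢ|x−xᵢ| + Σwᵢ|y−yᵢ|, so x and y are optimised independently as 1-D weighted medians.
Total weight W = 839; half = 419.5.
x-coordinate, sorted with cumulative weight:
  x=0 (Q, w=9) cum 9
  x=3 (V, w=60) cum 69
  x=3 (R, w=300) cum 369
  x=6 (P, w=70) cum 439  ← median
  x=7 (T, w=40) cum 479
  x=8 (S, w=110) cum 589
  x=10 (U, w=250) cum 839
⇒ x* = 6
y-coordinate, sorted with cumulative weight:
  y=0 (U, w=250) cum 250
  y=1 (T, w=40) cum 290
  y=2 (Q, w=9) cum 299
  y=3 (R, w=300) cum 599  ← median
  y=4 (P, w=70) cum 669
  y=6 (S, w=110) cum 779
  y=6 (V, w=60) cum 839
⇒ y* = 3

(6, 3)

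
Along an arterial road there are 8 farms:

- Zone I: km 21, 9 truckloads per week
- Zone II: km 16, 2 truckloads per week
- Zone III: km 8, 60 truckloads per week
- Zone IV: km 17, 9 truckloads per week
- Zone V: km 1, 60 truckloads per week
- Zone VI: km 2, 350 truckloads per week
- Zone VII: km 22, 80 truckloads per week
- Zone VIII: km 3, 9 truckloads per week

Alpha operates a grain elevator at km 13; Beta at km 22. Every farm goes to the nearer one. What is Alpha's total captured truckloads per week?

490

The indifferent point is the midpoint (13+22)/2 = 17.5; farms left of it (closer to Alpha at 13) go to Alpha, those right go to Beta.
  Zone V at 1 (w=60) → Alpha
  Zone VI at 2 (w=350) → Alpha
  Zone VIII at 3 (w=9) → Alpha
  Zone III at 8 (w=60) → Alpha
  Zone II at 16 (w=2) → Alpha
  Zone IV at 17 (w=9) → Alpha
  Zone I at 21 (w=9) → Beta
  Zone VII at 22 (w=80) → Beta
Alpha captures 490; Beta captures 89.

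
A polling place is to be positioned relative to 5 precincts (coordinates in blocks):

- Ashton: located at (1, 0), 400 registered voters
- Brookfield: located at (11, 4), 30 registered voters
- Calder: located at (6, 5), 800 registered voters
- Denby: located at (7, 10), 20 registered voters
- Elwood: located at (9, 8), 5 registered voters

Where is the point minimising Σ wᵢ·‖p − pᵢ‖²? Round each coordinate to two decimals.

(4.55, 3.47)

The minimiser of Σwᵢ‖p−pᵢ‖² is the weighted centroid p* = (Σwᵢpᵢ)/(Σwᵢ).
Σwᵢ = 1255.
Σwᵢxᵢ = 400·1 + 30·11 + 800·6 + 20·7 + 5·9 = 5715.
Σwᵢyᵢ = 400·0 + 30·4 + 800·5 + 20·10 + 5·8 = 4360.
x* = 5715/1255 = 4.55, y* = 4360/1255 = 3.47.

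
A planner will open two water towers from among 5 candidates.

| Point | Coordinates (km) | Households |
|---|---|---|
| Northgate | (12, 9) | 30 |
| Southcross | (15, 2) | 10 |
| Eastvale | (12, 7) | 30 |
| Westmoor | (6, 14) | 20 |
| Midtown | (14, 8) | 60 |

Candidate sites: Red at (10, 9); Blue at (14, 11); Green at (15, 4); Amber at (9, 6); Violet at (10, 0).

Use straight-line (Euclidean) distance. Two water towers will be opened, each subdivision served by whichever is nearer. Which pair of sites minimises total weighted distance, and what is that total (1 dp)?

{Red, Blue}, total 538.9

Evaluate every pair (each demand assigned to the nearer of the two):
  {Red, Blue}: total = 538.9
  {Red, Green}: total = 540.3
  {Red, Violet}: total = 574.2
  {Blue, Green}: total = 583.0
  {Red, Amber}: total = 592.4
  {Blue, Amber}: total = 602.7
  {Blue, Violet}: total = 623.7
  {Green, Amber}: total = 660.4
  {Amber, Violet}: total = 770.0
  {Green, Violet}: total = 838.7
Best pair: {Red, Blue} with total 538.9.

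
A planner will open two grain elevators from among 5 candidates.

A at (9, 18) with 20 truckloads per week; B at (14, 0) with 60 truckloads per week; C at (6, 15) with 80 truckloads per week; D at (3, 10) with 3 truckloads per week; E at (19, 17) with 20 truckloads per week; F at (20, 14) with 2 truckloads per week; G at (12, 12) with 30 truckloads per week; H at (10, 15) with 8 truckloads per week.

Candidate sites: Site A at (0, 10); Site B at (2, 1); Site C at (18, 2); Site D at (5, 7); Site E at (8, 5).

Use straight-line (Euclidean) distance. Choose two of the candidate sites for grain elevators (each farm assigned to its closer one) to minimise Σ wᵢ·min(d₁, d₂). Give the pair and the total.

{Site C, Site D}, total 1816.8

Evaluate every pair (each demand assigned to the nearer of the two):
  {Site C, Site D}: total = 1816.8
  {Site A, Site C}: total = 1907.3
  {Site C, Site E}: total = 2014.6
  {Site A, Site E}: total = 2022.3
  {Site D, Site E}: total = 2031.4
  {Site B, Site E}: total = 2245.5
  {Site A, Site D}: total = 2262.8
  {Site B, Site D}: total = 2284.7
  {Site A, Site B}: total = 2497.3
  {Site B, Site C}: total = 2624.4
Best pair: {Site C, Site D} with total 1816.8.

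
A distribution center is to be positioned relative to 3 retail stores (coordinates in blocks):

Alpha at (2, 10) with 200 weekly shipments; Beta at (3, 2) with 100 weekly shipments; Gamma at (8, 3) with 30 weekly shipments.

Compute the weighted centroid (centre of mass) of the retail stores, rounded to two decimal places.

The minimiser of Σwᵢ‖p−pᵢ‖² is the weighted centroid p* = (Σwᵢpᵢ)/(Σwᵢ).
Σwᵢ = 330.
Σwᵢxᵢ = 200·2 + 100·3 + 30·8 = 940.
Σwᵢyᵢ = 200·10 + 100·2 + 30·3 = 2290.
x* = 940/330 = 2.85, y* = 2290/330 = 6.94.

(2.85, 6.94)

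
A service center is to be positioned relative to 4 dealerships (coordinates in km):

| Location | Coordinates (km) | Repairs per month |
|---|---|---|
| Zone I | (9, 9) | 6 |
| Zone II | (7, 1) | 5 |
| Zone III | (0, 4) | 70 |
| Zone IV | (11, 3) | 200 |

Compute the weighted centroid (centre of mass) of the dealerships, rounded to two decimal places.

The minimiser of Σwᵢ‖p−pᵢ‖² is the weighted centroid p* = (Σwᵢpᵢ)/(Σwᵢ).
Σwᵢ = 281.
Σwᵢxᵢ = 6·9 + 5·7 + 70·0 + 200·11 = 2289.
Σwᵢyᵢ = 6·9 + 5·1 + 70·4 + 200·3 = 939.
x* = 2289/281 = 8.15, y* = 939/281 = 3.34.

(8.15, 3.34)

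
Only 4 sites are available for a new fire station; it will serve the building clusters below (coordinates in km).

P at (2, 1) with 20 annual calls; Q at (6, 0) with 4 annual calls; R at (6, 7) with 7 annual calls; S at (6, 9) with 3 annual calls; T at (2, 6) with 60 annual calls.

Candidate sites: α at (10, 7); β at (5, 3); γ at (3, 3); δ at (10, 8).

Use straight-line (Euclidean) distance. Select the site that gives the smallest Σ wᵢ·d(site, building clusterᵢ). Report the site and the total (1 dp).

γ, total 306.6 km

Total weighted distance at each candidate:
  α (10, 7): total = 757.4
  β (5, 3): total = 386.4
  γ (3, 3): total = 306.6
  δ (10, 8): total = 784.4
Minimum is at γ with total 306.6 km.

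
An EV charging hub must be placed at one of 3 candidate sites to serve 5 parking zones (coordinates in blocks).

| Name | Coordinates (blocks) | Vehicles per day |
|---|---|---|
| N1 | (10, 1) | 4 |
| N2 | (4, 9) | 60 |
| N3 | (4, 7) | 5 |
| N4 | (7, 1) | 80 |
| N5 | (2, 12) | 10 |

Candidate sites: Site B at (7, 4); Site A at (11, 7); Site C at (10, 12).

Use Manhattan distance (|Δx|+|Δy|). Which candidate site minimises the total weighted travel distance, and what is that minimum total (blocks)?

Total weighted distance at each candidate:
  Site B (7, 4): total = 904
  Site A (11, 7): total = 1543
  Site C (10, 12): total = 1839
Minimum is at Site B with total 904 blocks.

Site B, total 904 blocks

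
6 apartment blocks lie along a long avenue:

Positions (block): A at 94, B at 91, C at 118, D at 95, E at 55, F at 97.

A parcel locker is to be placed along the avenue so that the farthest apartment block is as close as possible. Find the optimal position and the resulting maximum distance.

The 1-center on a line is the midpoint of the two extreme points: leftmost at 55, rightmost at 118.
Optimal location = (55 + 118)/2 = 86.5; maximum distance = (118 − 55)/2 = 31.5.

location 86.5, max distance 31.5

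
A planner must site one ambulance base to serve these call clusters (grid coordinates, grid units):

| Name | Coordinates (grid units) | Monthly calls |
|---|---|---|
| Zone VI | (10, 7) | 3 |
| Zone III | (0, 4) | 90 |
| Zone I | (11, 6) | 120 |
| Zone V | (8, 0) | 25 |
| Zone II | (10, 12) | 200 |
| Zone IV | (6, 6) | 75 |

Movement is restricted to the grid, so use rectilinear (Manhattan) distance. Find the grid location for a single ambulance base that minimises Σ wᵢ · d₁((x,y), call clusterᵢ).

(10, 6)

Manhattan distance separates: Σwᵢ(|x−xᵢ|+|y−yᵢ|) = Σwᵢ|x−xᵢ| + Σwᵢ|y−yᵢ|, so x and y are optimised independently as 1-D weighted medians.
Total weight W = 513; half = 256.5.
x-coordinate, sorted with cumulative weight:
  x=0 (Zone III, w=90) cum 90
  x=6 (Zone IV, w=75) cum 165
  x=8 (Zone V, w=25) cum 190
  x=10 (Zone VI, w=3) cum 193
  x=10 (Zone II, w=200) cum 393  ← median
  x=11 (Zone I, w=120) cum 513
⇒ x* = 10
y-coordinate, sorted with cumulative weight:
  y=0 (Zone V, w=25) cum 25
  y=4 (Zone III, w=90) cum 115
  y=6 (Zone I, w=120) cum 235
  y=6 (Zone IV, w=75) cum 310  ← median
  y=7 (Zone VI, w=3) cum 313
  y=12 (Zone II, w=200) cum 513
⇒ y* = 6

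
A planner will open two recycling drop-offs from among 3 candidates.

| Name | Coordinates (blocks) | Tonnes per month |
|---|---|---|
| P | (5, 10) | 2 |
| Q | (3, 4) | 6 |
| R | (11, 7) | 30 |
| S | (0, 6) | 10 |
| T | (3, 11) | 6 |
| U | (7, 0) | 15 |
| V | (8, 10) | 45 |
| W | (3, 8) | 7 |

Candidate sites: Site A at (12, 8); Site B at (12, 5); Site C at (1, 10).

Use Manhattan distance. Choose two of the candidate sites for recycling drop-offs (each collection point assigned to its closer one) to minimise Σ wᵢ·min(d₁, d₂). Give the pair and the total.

Evaluate every pair (each demand assigned to the nearer of the two):
  {Site A, Site C}: total = 677
  {Site B, Site C}: total = 707
  {Site A, Site B}: total = 823
Best pair: {Site A, Site C} with total 677.

{Site A, Site C}, total 677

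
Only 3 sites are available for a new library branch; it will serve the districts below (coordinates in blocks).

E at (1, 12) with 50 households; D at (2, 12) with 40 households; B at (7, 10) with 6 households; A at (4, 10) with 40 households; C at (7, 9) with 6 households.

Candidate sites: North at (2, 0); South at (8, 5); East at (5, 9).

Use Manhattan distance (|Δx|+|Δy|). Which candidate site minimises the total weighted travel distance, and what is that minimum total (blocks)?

East, total 700 blocks

Total weighted distance at each candidate:
  North (2, 0): total = 1784
  South (8, 5): total = 1646
  East (5, 9): total = 700
Minimum is at East with total 700 blocks.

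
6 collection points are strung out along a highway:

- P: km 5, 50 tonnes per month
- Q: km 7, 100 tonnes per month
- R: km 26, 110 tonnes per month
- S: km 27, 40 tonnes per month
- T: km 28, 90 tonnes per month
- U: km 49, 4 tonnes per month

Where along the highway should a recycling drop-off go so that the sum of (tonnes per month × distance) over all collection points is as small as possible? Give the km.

For a sum of weighted absolute distances on a line, the optimum is the weighted median (not the mean). Total weight W = 394; half-weight = 197.
Sort by position and accumulate weight:
  km 5 (P, w=50) → cum 50
  km 7 (Q, w=100) → cum 150
  km 26 (R, w=110) → cum 260  ≥ 197 → median here
  km 27 (S, w=40) → cum 300
  km 28 (T, w=90) → cum 390
  km 49 (U, w=4) → cum 394
Optimal location: km 26.

x = 26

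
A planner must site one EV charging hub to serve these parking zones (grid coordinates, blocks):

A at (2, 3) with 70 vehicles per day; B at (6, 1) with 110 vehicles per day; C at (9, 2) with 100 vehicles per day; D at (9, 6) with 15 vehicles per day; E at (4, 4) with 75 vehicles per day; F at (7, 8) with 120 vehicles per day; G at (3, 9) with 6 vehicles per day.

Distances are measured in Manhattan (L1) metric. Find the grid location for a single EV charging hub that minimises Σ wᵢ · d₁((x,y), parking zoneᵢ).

(6, 3)

Manhattan distance separates: Σwᵢ(|x−xᵢ|+|y−yᵢ|) = Σwᵢ|x−xᵢ| + Σwᵢ|y−yᵢ|, so x and y are optimised independently as 1-D weighted medians.
Total weight W = 496; half = 248.
x-coordinate, sorted with cumulative weight:
  x=2 (A, w=70) cum 70
  x=3 (G, w=6) cum 76
  x=4 (E, w=75) cum 151
  x=6 (B, w=110) cum 261  ← median
  x=7 (F, w=120) cum 381
  x=9 (C, w=100) cum 481
  x=9 (D, w=15) cum 496
⇒ x* = 6
y-coordinate, sorted with cumulative weight:
  y=1 (B, w=110) cum 110
  y=2 (C, w=100) cum 210
  y=3 (A, w=70) cum 280  ← median
  y=4 (E, w=75) cum 355
  y=6 (D, w=15) cum 370
  y=8 (F, w=120) cum 490
  y=9 (G, w=6) cum 496
⇒ y* = 3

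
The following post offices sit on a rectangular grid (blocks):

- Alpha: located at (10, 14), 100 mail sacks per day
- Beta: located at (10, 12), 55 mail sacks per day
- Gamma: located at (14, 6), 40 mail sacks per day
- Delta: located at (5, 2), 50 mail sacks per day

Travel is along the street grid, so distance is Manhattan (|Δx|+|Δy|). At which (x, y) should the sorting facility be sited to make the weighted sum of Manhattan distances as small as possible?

Manhattan distance separates: Σwᵢ(|x−xᵢ|+|y−yᵢ|) = Σwᵢ|x−xᵢ| + Σwᵢ|y−yᵢ|, so x and y are optimised independently as 1-D weighted medians.
Total weight W = 245; half = 122.5.
x-coordinate, sorted with cumulative weight:
  x=5 (Delta, w=50) cum 50
  x=10 (Alpha, w=100) cum 150  ← median
  x=10 (Beta, w=55) cum 205
  x=14 (Gamma, w=40) cum 245
⇒ x* = 10
y-coordinate, sorted with cumulative weight:
  y=2 (Delta, w=50) cum 50
  y=6 (Gamma, w=40) cum 90
  y=12 (Beta, w=55) cum 145  ← median
  y=14 (Alpha, w=100) cum 245
⇒ y* = 12

(10, 12)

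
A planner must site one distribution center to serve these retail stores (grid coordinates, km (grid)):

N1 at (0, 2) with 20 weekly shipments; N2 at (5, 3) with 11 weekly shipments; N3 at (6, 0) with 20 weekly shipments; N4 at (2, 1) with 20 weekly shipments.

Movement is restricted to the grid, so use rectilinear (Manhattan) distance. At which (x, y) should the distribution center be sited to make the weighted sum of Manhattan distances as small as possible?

Manhattan distance separates: Σwᵢ(|x−xᵢ|+|y−yᵢ|) = Σwᵢ|x−xᵢ| + Σwᵢ|y−yᵢ|, so x and y are optimised independently as 1-D weighted medians.
Total weight W = 71; half = 35.5.
x-coordinate, sorted with cumulative weight:
  x=0 (N1, w=20) cum 20
  x=2 (N4, w=20) cum 40  ← median
  x=5 (N2, w=11) cum 51
  x=6 (N3, w=20) cum 71
⇒ x* = 2
y-coordinate, sorted with cumulative weight:
  y=0 (N3, w=20) cum 20
  y=1 (N4, w=20) cum 40  ← median
  y=2 (N1, w=20) cum 60
  y=3 (N2, w=11) cum 71
⇒ y* = 1

(2, 1)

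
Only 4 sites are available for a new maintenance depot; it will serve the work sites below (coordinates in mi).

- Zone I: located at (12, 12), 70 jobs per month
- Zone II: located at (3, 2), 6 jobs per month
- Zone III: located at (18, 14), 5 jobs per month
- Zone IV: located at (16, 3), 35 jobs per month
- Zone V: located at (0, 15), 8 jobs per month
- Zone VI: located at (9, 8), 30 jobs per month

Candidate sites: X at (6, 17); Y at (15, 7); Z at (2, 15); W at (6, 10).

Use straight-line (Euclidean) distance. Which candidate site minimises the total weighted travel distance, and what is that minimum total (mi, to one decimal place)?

Total weighted distance at each candidate:
  X (6, 17): total = 1637.7
  Y (15, 7): total = 987.0
  Z (2, 15): total = 1847.6
  W (6, 10): total = 1155.1
Minimum is at Y with total 987.0 mi.

Y, total 987.0 mi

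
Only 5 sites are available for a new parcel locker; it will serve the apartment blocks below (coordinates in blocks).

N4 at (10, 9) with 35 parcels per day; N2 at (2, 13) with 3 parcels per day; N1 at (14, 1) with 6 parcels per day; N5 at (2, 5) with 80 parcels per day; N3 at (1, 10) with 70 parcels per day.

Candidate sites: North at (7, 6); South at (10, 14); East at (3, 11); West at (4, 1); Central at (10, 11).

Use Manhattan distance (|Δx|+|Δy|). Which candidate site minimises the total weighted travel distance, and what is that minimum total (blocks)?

Total weighted distance at each candidate:
  North (7, 6): total = 1498
  South (10, 14): total = 2574
  East (3, 11): total = 1220
  West (4, 1): total = 1912
  Central (10, 11): total = 2004
Minimum is at East with total 1220 blocks.

East, total 1220 blocks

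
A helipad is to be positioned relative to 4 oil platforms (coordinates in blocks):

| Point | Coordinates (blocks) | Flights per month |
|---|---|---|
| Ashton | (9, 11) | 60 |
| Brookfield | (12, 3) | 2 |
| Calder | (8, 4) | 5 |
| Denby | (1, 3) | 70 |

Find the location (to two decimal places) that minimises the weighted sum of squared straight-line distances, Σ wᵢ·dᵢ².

(4.92, 6.54)

The minimiser of Σwᵢ‖p−pᵢ‖² is the weighted centroid p* = (Σwᵢpᵢ)/(Σwᵢ).
Σwᵢ = 137.
Σwᵢxᵢ = 60·9 + 2·12 + 5·8 + 70·1 = 674.
Σwᵢyᵢ = 60·11 + 2·3 + 5·4 + 70·3 = 896.
x* = 674/137 = 4.92, y* = 896/137 = 6.54.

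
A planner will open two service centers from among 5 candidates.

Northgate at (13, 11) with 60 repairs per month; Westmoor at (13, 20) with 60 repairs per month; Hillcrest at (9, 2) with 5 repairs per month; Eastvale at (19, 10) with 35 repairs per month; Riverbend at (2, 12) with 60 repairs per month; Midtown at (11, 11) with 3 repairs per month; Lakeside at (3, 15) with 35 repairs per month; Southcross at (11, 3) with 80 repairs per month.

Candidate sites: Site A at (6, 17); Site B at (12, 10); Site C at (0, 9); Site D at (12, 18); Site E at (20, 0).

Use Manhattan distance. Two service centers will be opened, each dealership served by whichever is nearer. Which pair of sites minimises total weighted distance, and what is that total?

{Site B, Site C}, total 2341

Evaluate every pair (each demand assigned to the nearer of the two):
  {Site B, Site C}: total = 2341
  {Site A, Site B}: total = 2381
  {Site B, Site D}: total = 2386
  {Site B, Site E}: total = 2936
  {Site C, Site D}: total = 3184
  {Site A, Site D}: total = 3294
  {Site D, Site E}: total = 3474
  {Site A, Site E}: total = 3538
  {Site A, Site C}: total = 4028
  {Site C, Site E}: total = 4404
Best pair: {Site B, Site C} with total 2341.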